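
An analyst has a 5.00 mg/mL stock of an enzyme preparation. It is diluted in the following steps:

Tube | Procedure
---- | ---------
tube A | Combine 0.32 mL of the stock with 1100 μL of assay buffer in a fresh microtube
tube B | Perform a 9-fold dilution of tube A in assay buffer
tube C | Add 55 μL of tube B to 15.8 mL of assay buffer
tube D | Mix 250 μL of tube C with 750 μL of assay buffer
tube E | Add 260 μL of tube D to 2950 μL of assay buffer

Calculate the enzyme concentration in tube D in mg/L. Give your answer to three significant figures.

0.109 mg/L

Step 1: 0.32 mL + 1100 μL = 1.42 mL total → factor 1.42/0.32 = 4.4375
Step 2: 9-fold → factor 9
Step 3: 55 μL + 15.8 mL = 15855 μL total → factor 15855/55 = 288.27
Step 4: 250 μL + 750 μL = 1000 μL total → factor 1000/250 = 4
Dilution factor through tube D = 4.4375 × 9 × 288.27 × 4 = 46052
[tube D] = 5.00 mg/mL / 46052 = 0.0001086 mg/mL = 0.109 mg/L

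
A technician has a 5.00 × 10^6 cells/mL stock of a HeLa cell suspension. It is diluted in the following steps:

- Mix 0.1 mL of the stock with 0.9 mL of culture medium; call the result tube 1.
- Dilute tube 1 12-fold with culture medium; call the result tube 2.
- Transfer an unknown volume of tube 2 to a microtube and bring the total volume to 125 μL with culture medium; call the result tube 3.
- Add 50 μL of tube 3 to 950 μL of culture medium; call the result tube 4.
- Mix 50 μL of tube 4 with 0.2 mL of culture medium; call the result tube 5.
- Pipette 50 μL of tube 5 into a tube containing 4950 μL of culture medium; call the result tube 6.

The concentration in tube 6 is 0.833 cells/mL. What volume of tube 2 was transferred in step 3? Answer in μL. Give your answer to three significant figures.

25.0 μL

Step 1: 0.1 mL + 0.9 mL = 1 mL total → factor 1/0.1 = 10
Step 2: 12-fold → factor 12
Step 3: v brought to 125 μL → factor = 125 μL/v
Step 4: 50 μL + 950 μL = 1000 μL total → factor 1000/50 = 20
Step 5: 50 μL + 0.2 mL = 250 μL total → factor 250/50 = 5
Step 6: 50 μL + 4950 μL = 5000 μL total → factor 5000/50 = 100
Product of known-step factors = 1.2 × 10^6
Overall factor = 5.00 × 10^6 cells/mL / (0.833 cells/mL) = 6.0024 × 10^6
Step-3 factor = 6.0024 × 10^6 / 1.2 × 10^6 = 5.002
v = 125 μL / 5.002 = 25.0 μL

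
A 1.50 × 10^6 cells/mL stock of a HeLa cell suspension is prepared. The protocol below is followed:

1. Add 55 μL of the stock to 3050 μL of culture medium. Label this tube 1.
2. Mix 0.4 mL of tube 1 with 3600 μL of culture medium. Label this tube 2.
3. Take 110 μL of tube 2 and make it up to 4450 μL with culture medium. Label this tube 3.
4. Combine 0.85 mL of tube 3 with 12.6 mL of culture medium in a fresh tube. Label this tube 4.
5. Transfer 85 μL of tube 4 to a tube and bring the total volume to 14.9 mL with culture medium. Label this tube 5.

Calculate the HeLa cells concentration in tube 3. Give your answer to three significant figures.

Step 1: 55 μL + 3050 μL = 3105 μL total → factor 3105/55 = 56.455
Step 2: 0.4 mL + 3600 μL = 4 mL total → factor 4/0.4 = 10
Step 3: 110 μL brought to 4450 μL → factor 4450/110 = 40.455
Dilution factor through tube 3 = 56.455 × 10 × 40.455 = 22838
[tube 3] = 1.50 × 10^6 cells/mL / 22838 = 65.7 cells/mL

65.7 cells/mL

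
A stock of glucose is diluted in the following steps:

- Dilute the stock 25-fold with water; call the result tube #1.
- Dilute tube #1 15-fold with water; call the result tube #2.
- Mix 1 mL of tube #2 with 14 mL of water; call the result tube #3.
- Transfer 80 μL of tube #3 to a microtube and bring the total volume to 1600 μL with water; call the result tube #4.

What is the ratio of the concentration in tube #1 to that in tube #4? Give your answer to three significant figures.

Step 1: 25-fold → factor 25
Step 2: 15-fold → factor 15
Step 3: 1 mL + 14 mL = 15 mL total → factor 15/1 = 15
Step 4: 80 μL brought to 1600 μL → factor 1600/80 = 20
Dilution factor to tube #1 = 25; to tube #4 = 1.125 × 10^5
[tube #1]/[tube #4] = (factor to tube #4)/(factor to tube #1) = 1.125 × 10^5/25 = 4.50 × 10^3

4.50 × 10^3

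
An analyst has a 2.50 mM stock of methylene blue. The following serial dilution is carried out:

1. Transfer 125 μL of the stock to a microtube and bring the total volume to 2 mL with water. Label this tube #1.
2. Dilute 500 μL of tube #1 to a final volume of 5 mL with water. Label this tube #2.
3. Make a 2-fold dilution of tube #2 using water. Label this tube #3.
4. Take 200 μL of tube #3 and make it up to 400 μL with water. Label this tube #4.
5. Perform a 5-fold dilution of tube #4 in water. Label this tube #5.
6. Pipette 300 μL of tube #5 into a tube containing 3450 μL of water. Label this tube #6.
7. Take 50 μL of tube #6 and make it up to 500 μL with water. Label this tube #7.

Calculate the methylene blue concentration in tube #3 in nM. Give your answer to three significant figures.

7.81 × 10^3 nM

Step 1: 125 μL brought to 2 mL → factor 2000/125 = 16
Step 2: 500 μL brought to 5 mL → factor 5000/500 = 10
Step 3: 2-fold → factor 2
Dilution factor through tube #3 = 16 × 10 × 2 = 320
[tube #3] = 2.50 mM / 320 = 0.007812 mM = 7.81 × 10^3 nM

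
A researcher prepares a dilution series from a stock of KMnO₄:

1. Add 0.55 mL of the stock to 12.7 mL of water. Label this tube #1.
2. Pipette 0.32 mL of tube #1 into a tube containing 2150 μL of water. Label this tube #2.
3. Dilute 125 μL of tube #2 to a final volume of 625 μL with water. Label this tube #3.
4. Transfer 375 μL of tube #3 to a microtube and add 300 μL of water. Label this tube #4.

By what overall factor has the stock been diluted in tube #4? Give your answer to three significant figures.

1.67 × 10^3

Step 1: 0.55 mL + 12.7 mL = 13.25 mL total → factor 13.25/0.55 = 24.091
Step 2: 0.32 mL + 2150 μL = 2.47 mL total → factor 2.47/0.32 = 7.7188
Step 3: 125 μL brought to 625 μL → factor 625/125 = 5
Step 4: 375 μL + 300 μL = 675 μL total → factor 675/375 = 1.8
Overall dilution factor = 24.091 × 7.7188 × 5 × 1.8 = 1673.6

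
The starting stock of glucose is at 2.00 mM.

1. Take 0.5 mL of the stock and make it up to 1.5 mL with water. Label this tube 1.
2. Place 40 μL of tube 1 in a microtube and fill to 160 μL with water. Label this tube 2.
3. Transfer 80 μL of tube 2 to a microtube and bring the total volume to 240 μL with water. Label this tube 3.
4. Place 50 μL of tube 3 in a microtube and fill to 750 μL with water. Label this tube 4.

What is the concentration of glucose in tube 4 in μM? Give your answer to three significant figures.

Step 1: 0.5 mL brought to 1.5 mL → factor 1.5/0.5 = 3
Step 2: 40 μL brought to 160 μL → factor 160/40 = 4
Step 3: 80 μL brought to 240 μL → factor 240/80 = 3
Step 4: 50 μL brought to 750 μL → factor 750/50 = 15
Overall dilution factor = 3 × 4 × 3 × 15 = 540
Final = 2.00 mM / 540 = 0.003704 mM = 3.70 μM

3.70 μM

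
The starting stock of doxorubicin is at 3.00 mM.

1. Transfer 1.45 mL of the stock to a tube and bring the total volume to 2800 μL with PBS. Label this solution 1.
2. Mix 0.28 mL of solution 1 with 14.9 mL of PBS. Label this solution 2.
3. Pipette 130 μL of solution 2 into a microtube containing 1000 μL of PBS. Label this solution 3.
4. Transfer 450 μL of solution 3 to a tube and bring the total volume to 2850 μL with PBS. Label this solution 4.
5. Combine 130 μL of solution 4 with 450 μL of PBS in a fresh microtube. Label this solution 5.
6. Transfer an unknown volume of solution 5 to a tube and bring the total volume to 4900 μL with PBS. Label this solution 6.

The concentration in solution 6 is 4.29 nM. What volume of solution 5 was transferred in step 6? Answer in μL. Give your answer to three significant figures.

180 μL

Step 1: 1.45 mL brought to 2800 μL → factor 2.8/1.45 = 1.931
Step 2: 0.28 mL + 14.9 mL = 15.18 mL total → factor 15.18/0.28 = 54.214
Step 3: 130 μL + 1000 μL = 1130 μL total → factor 1130/130 = 8.6923
Step 4: 450 μL brought to 2850 μL → factor 2850/450 = 6.3333
Step 5: 130 μL + 450 μL = 580 μL total → factor 580/130 = 4.4615
Step 6: v brought to 4900 μL → factor = 4900 μL/v
Product of known-step factors = 25713
Overall factor = 3.00 mM / (4.29 nM) = 6.993 × 10^5
Step-6 factor = 6.993 × 10^5 / 25713 = 27.196
v = 4900 μL / 27.196 = 180 μL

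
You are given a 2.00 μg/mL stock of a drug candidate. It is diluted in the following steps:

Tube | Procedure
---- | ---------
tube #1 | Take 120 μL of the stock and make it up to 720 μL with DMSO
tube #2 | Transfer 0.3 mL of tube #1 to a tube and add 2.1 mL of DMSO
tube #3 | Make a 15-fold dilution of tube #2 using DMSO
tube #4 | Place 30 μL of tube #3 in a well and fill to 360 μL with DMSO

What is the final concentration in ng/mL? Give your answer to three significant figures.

Step 1: 120 μL brought to 720 μL → factor 720/120 = 6
Step 2: 0.3 mL + 2.1 mL = 2.4 mL total → factor 2.4/0.3 = 8
Step 3: 15-fold → factor 15
Step 4: 30 μL brought to 360 μL → factor 360/30 = 12
Overall dilution factor = 6 × 8 × 15 × 12 = 8640
Final = 2.00 μg/mL / 8640 = 0.0002315 μg/mL = 0.231 ng/mL

0.231 ng/mL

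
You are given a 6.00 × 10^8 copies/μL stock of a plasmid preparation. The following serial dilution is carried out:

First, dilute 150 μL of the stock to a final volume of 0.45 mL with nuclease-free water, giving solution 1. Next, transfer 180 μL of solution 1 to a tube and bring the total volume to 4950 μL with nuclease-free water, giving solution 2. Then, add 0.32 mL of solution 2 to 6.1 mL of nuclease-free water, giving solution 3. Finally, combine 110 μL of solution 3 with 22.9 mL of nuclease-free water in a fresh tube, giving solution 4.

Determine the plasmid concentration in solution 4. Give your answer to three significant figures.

Step 1: 150 μL brought to 0.45 mL → factor 450/150 = 3
Step 2: 180 μL brought to 4950 μL → factor 4950/180 = 27.5
Step 3: 0.32 mL + 6.1 mL = 6.42 mL total → factor 6.42/0.32 = 20.062
Step 4: 110 μL + 22.9 mL = 23010 μL total → factor 23010/110 = 209.18
Overall dilution factor = 3 × 27.5 × 20.062 × 209.18 = 3.4623 × 10^5
Final = 6.00 × 10^8 copies/μL / 3.4623 × 10^5 = 1.73 × 10^3 copies/μL

1.73 × 10^3 copies/μL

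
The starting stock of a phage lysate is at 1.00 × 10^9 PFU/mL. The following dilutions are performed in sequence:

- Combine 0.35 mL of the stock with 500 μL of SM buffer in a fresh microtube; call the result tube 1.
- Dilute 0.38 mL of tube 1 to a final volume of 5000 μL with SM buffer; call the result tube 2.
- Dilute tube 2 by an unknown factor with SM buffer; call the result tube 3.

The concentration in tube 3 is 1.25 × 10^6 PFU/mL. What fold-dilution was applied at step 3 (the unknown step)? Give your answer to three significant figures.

25.0-fold

Step 1: 0.35 mL + 500 μL = 0.85 mL total → factor 0.85/0.35 = 2.4286
Step 2: 0.38 mL brought to 5000 μL → factor 5/0.38 = 13.158
Step 3: unknown factor x
Product of known-step factors = 31.955
Overall factor = 1.00 × 10^9 PFU/mL / (1.25 × 10^6 PFU/mL) = 800
x = 800 / 31.955 = 25.0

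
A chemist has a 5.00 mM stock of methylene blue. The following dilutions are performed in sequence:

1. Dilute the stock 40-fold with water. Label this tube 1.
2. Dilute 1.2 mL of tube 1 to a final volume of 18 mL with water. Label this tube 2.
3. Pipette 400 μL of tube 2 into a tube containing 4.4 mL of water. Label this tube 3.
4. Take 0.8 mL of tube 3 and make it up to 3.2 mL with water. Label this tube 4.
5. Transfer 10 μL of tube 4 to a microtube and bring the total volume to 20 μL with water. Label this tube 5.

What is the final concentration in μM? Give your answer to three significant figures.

0.0868 μM

Step 1: 40-fold → factor 40
Step 2: 1.2 mL brought to 18 mL → factor 18/1.2 = 15
Step 3: 400 μL + 4.4 mL = 4800 μL total → factor 4800/400 = 12
Step 4: 0.8 mL brought to 3.2 mL → factor 3.2/0.8 = 4
Step 5: 10 μL brought to 20 μL → factor 20/10 = 2
Overall dilution factor = 40 × 15 × 12 × 4 × 2 = 57600
Final = 5.00 mM / 57600 = 8.681 × 10^-5 mM = 0.0868 μM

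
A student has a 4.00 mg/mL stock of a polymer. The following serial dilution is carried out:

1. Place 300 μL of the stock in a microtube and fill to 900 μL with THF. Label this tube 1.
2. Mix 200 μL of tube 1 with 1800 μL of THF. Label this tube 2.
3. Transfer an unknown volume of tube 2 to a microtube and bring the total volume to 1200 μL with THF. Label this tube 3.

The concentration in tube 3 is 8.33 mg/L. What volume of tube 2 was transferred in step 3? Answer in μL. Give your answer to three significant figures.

75.0 μL

Step 1: 300 μL brought to 900 μL → factor 900/300 = 3
Step 2: 200 μL + 1800 μL = 2000 μL total → factor 2000/200 = 10
Step 3: v brought to 1200 μL → factor = 1200 μL/v
Product of known-step factors = 30
Overall factor = 4.00 mg/mL / (8.33 mg/L) = 480.19
Step-3 factor = 480.19 / 30 = 16.006
v = 1200 μL / 16.006 = 75.0 μL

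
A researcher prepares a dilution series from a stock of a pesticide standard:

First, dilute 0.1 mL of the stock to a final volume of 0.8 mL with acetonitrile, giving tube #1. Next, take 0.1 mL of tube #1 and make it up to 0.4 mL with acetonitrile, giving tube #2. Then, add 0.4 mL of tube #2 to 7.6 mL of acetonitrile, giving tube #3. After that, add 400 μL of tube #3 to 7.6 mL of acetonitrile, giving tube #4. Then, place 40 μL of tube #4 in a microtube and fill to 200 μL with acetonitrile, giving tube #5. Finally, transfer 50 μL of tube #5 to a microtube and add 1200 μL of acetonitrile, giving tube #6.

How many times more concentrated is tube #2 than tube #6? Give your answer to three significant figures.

5.00 × 10^4

Step 1: 0.1 mL brought to 0.8 mL → factor 0.8/0.1 = 8
Step 2: 0.1 mL brought to 0.4 mL → factor 0.4/0.1 = 4
Step 3: 0.4 mL + 7.6 mL = 8 mL total → factor 8/0.4 = 20
Step 4: 400 μL + 7.6 mL = 8000 μL total → factor 8000/400 = 20
Step 5: 40 μL brought to 200 μL → factor 200/40 = 5
Step 6: 50 μL + 1200 μL = 1250 μL total → factor 1250/50 = 25
Dilution factor to tube #2 = 32; to tube #6 = 1.6 × 10^6
[tube #2]/[tube #6] = (factor to tube #6)/(factor to tube #2) = 1.6 × 10^6/32 = 5.00 × 10^4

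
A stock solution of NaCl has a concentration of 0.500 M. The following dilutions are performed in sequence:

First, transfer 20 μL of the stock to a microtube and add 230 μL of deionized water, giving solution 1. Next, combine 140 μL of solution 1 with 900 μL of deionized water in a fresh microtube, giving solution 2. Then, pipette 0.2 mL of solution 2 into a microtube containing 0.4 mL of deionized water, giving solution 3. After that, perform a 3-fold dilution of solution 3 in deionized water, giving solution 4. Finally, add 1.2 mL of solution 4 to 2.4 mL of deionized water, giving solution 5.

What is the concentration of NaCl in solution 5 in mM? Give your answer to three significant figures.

0.199 mM

Step 1: 20 μL + 230 μL = 250 μL total → factor 250/20 = 12.5
Step 2: 140 μL + 900 μL = 1040 μL total → factor 1040/140 = 7.4286
Step 3: 0.2 mL + 0.4 mL = 0.6 mL total → factor 0.6/0.2 = 3
Step 4: 3-fold → factor 3
Step 5: 1.2 mL + 2.4 mL = 3.6 mL total → factor 3.6/1.2 = 3
Overall dilution factor = 12.5 × 7.4286 × 3 × 3 × 3 = 2507.1
Final = 0.500 M / 2507.1 = 0.0001994 M = 0.199 mM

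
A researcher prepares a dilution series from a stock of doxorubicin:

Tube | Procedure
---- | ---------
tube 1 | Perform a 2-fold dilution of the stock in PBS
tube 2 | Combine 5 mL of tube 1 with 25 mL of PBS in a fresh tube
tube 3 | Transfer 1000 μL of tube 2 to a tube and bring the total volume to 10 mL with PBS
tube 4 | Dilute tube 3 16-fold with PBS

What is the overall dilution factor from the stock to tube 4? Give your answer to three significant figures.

1.92 × 10^3

Step 1: 2-fold → factor 2
Step 2: 5 mL + 25 mL = 30 mL total → factor 30/5 = 6
Step 3: 1000 μL brought to 10 mL → factor 10000/1000 = 10
Step 4: 16-fold → factor 16
Overall dilution factor = 2 × 6 × 10 × 16 = 1920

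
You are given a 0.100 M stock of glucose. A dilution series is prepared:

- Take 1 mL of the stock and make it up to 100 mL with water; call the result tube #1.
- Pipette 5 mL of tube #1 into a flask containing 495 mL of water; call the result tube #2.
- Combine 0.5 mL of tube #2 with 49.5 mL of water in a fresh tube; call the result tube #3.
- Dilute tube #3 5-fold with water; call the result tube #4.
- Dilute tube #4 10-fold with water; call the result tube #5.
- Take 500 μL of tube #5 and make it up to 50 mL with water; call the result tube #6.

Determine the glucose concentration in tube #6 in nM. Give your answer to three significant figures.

Step 1: 1 mL brought to 100 mL → factor 100/1 = 100
Step 2: 5 mL + 495 mL = 500 mL total → factor 500/5 = 100
Step 3: 0.5 mL + 49.5 mL = 50 mL total → factor 50/0.5 = 100
Step 4: 5-fold → factor 5
Step 5: 10-fold → factor 10
Step 6: 500 μL brought to 50 mL → factor 50000/500 = 100
Overall dilution factor = 100 × 100 × 100 × 5 × 10 × 100 = 5 × 10^9
Final = 0.100 M / 5 × 10^9 = 2.000 × 10^-11 M = 0.0200 nM

0.0200 nM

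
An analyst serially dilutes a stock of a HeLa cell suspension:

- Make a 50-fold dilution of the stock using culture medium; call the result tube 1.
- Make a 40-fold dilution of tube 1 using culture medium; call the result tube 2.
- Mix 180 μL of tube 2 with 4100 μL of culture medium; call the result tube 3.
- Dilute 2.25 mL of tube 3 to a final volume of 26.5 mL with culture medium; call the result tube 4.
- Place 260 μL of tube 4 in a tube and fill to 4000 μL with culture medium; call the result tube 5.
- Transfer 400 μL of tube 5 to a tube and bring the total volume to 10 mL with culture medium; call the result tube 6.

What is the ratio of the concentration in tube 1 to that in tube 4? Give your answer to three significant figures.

Step 1: 50-fold → factor 50
Step 2: 40-fold → factor 40
Step 3: 180 μL + 4100 μL = 4280 μL total → factor 4280/180 = 23.778
Step 4: 2.25 mL brought to 26.5 mL → factor 26.5/2.25 = 11.778
Dilution factor to tube 1 = 50; to tube 4 = 5.601 × 10^5
[tube 1]/[tube 4] = (factor to tube 4)/(factor to tube 1) = 5.601 × 10^5/50 = 1.12 × 10^4

1.12 × 10^4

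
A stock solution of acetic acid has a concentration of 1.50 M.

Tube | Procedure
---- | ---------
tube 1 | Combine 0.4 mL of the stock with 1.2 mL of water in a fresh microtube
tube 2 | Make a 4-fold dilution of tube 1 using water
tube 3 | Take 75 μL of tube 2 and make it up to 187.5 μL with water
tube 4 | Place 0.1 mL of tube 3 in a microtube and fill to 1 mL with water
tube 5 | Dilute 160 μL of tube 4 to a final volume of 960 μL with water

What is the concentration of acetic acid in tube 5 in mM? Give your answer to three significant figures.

0.625 mM

Step 1: 0.4 mL + 1.2 mL = 1.6 mL total → factor 1.6/0.4 = 4
Step 2: 4-fold → factor 4
Step 3: 75 μL brought to 187.5 μL → factor 187.5/75 = 2.5
Step 4: 0.1 mL brought to 1 mL → factor 1/0.1 = 10
Step 5: 160 μL brought to 960 μL → factor 960/160 = 6
Overall dilution factor = 4 × 4 × 2.5 × 10 × 6 = 2400
Final = 1.50 M / 2400 = 0.0006250 M = 0.625 mM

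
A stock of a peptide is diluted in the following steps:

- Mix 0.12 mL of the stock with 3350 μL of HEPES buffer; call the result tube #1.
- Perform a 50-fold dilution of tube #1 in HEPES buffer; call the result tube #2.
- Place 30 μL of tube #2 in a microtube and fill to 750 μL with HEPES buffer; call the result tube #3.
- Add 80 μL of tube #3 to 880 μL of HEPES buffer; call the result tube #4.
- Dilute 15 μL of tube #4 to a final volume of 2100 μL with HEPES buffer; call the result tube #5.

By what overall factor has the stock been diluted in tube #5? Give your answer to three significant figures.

6.07 × 10^7

Step 1: 0.12 mL + 3350 μL = 3.47 mL total → factor 3.47/0.12 = 28.917
Step 2: 50-fold → factor 50
Step 3: 30 μL brought to 750 μL → factor 750/30 = 25
Step 4: 80 μL + 880 μL = 960 μL total → factor 960/80 = 12
Step 5: 15 μL brought to 2100 μL → factor 2100/15 = 140
Overall dilution factor = 28.917 × 50 × 25 × 12 × 140 = 6.0725 × 10^7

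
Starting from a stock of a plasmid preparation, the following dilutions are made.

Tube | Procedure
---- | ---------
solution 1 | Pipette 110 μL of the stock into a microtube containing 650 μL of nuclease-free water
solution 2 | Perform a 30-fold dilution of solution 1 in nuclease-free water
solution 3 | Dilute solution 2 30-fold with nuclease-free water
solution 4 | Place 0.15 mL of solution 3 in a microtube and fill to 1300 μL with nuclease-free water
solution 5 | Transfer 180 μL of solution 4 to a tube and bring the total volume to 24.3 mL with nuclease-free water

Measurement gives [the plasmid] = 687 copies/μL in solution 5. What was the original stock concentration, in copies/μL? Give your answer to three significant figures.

Step 1: 110 μL + 650 μL = 760 μL total → factor 760/110 = 6.9091
Step 2: 30-fold → factor 30
Step 3: 30-fold → factor 30
Step 4: 0.15 mL brought to 1300 μL → factor 1.3/0.15 = 8.6667
Step 5: 180 μL brought to 24.3 mL → factor 24300/180 = 135
Overall dilution factor = 6.9091 × 30 × 30 × 8.6667 × 135 = 7.2753 × 10^6
Stock = 687 copies/μL × 7.2753 × 10^6 = 5.00 × 10^9 copies/μL

5.00 × 10^9 copies/μL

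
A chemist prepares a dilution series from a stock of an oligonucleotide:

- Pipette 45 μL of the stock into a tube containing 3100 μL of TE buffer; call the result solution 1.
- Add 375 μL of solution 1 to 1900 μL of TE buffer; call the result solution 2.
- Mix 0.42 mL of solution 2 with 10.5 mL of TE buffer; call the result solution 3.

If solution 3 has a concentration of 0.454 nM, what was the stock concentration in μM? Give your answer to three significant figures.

5.00 μM

Step 1: 45 μL + 3100 μL = 3145 μL total → factor 3145/45 = 69.889
Step 2: 375 μL + 1900 μL = 2275 μL total → factor 2275/375 = 6.0667
Step 3: 0.42 mL + 10.5 mL = 10.92 mL total → factor 10.92/0.42 = 26
Overall dilution factor = 69.889 × 6.0667 × 26 = 11024
Stock = 0.454 nM × 11024 = 5005 nM = 5.00 μM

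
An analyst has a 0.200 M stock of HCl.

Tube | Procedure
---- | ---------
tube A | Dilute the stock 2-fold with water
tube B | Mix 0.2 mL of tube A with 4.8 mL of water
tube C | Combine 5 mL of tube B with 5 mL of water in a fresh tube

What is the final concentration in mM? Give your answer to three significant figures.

2.00 mM

Step 1: 2-fold → factor 2
Step 2: 0.2 mL + 4.8 mL = 5 mL total → factor 5/0.2 = 25
Step 3: 5 mL + 5 mL = 10 mL total → factor 10/5 = 2
Overall dilution factor = 2 × 25 × 2 = 100
Final = 0.200 M / 100 = 0.002000 M = 2.00 mM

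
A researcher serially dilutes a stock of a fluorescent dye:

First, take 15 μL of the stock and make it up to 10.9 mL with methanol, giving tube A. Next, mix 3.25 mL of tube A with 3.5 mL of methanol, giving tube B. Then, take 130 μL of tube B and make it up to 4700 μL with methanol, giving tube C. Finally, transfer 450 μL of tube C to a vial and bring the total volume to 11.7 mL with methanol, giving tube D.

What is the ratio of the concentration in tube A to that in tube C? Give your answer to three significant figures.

75.1

Step 1: 15 μL brought to 10.9 mL → factor 10900/15 = 726.67
Step 2: 3.25 mL + 3.5 mL = 6.75 mL total → factor 6.75/3.25 = 2.0769
Step 3: 130 μL brought to 4700 μL → factor 4700/130 = 36.154
Dilution factor to tube A = 726.67; to tube C = 54564
[tube A]/[tube C] = (factor to tube C)/(factor to tube A) = 54564/726.67 = 75.1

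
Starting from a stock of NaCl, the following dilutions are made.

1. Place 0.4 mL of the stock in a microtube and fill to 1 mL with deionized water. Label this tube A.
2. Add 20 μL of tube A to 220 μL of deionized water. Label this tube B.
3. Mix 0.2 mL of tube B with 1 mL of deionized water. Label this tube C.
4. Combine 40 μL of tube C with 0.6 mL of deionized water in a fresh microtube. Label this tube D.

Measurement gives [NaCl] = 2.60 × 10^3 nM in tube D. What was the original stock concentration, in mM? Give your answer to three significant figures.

Step 1: 0.4 mL brought to 1 mL → factor 1/0.4 = 2.5
Step 2: 20 μL + 220 μL = 240 μL total → factor 240/20 = 12
Step 3: 0.2 mL + 1 mL = 1.2 mL total → factor 1.2/0.2 = 6
Step 4: 40 μL + 0.6 mL = 640 μL total → factor 640/40 = 16
Overall dilution factor = 2.5 × 12 × 6 × 16 = 2880
Stock = 2.60 × 10^3 nM × 2880 = 7.488 × 10^6 nM = 7.49 mM

7.49 mM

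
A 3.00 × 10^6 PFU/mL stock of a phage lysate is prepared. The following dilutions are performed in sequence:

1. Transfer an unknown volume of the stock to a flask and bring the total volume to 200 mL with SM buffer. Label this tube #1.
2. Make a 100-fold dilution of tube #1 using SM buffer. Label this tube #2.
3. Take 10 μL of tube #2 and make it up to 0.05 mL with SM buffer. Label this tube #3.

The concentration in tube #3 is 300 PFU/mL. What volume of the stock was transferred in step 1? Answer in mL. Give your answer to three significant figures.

10.0 mL

Step 1: v brought to 200 mL → factor = 200 mL/v
Step 2: 100-fold → factor 100
Step 3: 10 μL brought to 0.05 mL → factor 50/10 = 5
Product of known-step factors = 500
Overall factor = 3.00 × 10^6 PFU/mL / (300 PFU/mL) = 10000
Step-1 factor = 10000 / 500 = 20
v = 200 mL / 20 = 10.0 mL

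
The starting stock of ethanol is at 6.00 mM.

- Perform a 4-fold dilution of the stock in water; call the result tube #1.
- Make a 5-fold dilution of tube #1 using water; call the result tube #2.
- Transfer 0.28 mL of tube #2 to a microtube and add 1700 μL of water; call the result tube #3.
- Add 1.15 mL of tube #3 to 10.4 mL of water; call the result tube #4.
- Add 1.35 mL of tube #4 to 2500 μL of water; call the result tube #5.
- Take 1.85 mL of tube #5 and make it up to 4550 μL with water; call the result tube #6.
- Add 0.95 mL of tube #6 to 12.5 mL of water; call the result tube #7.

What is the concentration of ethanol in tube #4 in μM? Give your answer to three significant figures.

Step 1: 4-fold → factor 4
Step 2: 5-fold → factor 5
Step 3: 0.28 mL + 1700 μL = 1.98 mL total → factor 1.98/0.28 = 7.0714
Step 4: 1.15 mL + 10.4 mL = 11.55 mL total → factor 11.55/1.15 = 10.043
Dilution factor through tube #4 = 4 × 5 × 7.0714 × 10.043 = 1420.4
[tube #4] = 6.00 mM / 1420.4 = 0.004224 mM = 4.22 μM

4.22 μM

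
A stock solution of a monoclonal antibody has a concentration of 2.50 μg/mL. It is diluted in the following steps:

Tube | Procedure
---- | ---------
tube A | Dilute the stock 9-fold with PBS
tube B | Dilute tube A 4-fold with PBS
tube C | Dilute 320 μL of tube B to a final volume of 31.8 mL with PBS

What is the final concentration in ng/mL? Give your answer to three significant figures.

0.699 ng/mL

Step 1: 9-fold → factor 9
Step 2: 4-fold → factor 4
Step 3: 320 μL brought to 31.8 mL → factor 31800/320 = 99.375
Overall dilution factor = 9 × 4 × 99.375 = 3577.5
Final = 2.50 μg/mL / 3577.5 = 0.0006988 μg/mL = 0.699 ng/mL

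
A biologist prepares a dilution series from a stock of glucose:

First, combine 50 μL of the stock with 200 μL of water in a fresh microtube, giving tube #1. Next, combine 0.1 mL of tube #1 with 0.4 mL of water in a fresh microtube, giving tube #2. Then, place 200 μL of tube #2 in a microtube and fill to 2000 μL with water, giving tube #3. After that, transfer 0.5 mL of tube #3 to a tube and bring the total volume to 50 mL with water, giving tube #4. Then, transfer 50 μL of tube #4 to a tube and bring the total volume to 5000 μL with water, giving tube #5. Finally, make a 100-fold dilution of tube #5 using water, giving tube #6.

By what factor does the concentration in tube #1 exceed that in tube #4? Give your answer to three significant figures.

5.00 × 10^3

Step 1: 50 μL + 200 μL = 250 μL total → factor 250/50 = 5
Step 2: 0.1 mL + 0.4 mL = 0.5 mL total → factor 0.5/0.1 = 5
Step 3: 200 μL brought to 2000 μL → factor 2000/200 = 10
Step 4: 0.5 mL brought to 50 mL → factor 50/0.5 = 100
Dilution factor to tube #1 = 5; to tube #4 = 25000
[tube #1]/[tube #4] = (factor to tube #4)/(factor to tube #1) = 25000/5 = 5.00 × 10^3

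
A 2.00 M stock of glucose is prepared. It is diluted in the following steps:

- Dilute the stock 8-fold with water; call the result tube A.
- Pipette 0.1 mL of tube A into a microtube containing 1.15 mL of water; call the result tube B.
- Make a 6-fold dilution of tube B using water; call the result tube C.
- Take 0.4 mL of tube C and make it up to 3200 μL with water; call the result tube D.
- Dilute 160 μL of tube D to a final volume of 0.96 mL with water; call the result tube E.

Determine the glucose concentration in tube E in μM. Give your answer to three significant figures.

69.4 μM

Step 1: 8-fold → factor 8
Step 2: 0.1 mL + 1.15 mL = 1.25 mL total → factor 1.25/0.1 = 12.5
Step 3: 6-fold → factor 6
Step 4: 0.4 mL brought to 3200 μL → factor 3.2/0.4 = 8
Step 5: 160 μL brought to 0.96 mL → factor 960/160 = 6
Overall dilution factor = 8 × 12.5 × 6 × 8 × 6 = 28800
Final = 2.00 M / 28800 = 6.944 × 10^-5 M = 69.4 μM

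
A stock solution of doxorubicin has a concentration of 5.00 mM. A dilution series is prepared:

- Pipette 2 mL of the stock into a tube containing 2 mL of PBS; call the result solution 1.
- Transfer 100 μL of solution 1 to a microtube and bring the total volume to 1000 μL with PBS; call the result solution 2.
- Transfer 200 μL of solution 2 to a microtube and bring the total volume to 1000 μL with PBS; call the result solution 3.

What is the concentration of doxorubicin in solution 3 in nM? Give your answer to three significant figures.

5.00 × 10^4 nM

Step 1: 2 mL + 2 mL = 4 mL total → factor 4/2 = 2
Step 2: 100 μL brought to 1000 μL → factor 1000/100 = 10
Step 3: 200 μL brought to 1000 μL → factor 1000/200 = 5
Dilution factor through solution 3 = 2 × 10 × 5 = 100
[solution 3] = 5.00 mM / 100 = 0.05000 mM = 5.00 × 10^4 nM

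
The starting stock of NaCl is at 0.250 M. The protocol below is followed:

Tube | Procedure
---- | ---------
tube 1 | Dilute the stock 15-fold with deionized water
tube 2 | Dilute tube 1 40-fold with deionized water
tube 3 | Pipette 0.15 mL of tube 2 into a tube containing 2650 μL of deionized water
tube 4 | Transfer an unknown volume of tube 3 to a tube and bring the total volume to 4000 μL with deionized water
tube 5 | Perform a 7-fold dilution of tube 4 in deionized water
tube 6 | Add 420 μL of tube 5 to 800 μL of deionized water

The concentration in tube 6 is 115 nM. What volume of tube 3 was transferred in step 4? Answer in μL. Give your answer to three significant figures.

Step 1: 15-fold → factor 15
Step 2: 40-fold → factor 40
Step 3: 0.15 mL + 2650 μL = 2.8 mL total → factor 2.8/0.15 = 18.667
Step 4: v brought to 4000 μL → factor = 4000 μL/v
Step 5: 7-fold → factor 7
Step 6: 420 μL + 800 μL = 1220 μL total → factor 1220/420 = 2.9048
Product of known-step factors = 2.2773 × 10^5
Overall factor = 0.250 M / (115 nM) = 2.1739 × 10^6
Step-4 factor = 2.1739 × 10^6 / 2.2773 × 10^5 = 9.5459
v = 4000 μL / 9.5459 = 419 μL

419 μL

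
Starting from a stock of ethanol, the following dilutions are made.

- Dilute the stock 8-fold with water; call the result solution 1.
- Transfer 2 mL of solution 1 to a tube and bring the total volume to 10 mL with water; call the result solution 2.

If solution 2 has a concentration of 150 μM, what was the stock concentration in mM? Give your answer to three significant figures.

6.00 mM

Step 1: 8-fold → factor 8
Step 2: 2 mL brought to 10 mL → factor 10/2 = 5
Overall dilution factor = 8 × 5 = 40
Stock = 150 μM × 40 = 6000 μM = 6.00 mM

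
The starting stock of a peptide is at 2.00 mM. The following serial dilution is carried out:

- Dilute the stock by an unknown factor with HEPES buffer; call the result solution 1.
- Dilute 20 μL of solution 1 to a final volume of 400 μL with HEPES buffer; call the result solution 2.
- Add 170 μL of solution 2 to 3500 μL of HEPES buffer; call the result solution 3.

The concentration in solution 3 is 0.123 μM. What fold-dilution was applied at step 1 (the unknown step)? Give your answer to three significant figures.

Step 1: unknown factor x
Step 2: 20 μL brought to 400 μL → factor 400/20 = 20
Step 3: 170 μL + 3500 μL = 3670 μL total → factor 3670/170 = 21.588
Product of known-step factors = 431.76
Overall factor = 2.00 mM / (0.123 μM) = 16260
x = 16260 / 431.76 = 37.7

37.7-fold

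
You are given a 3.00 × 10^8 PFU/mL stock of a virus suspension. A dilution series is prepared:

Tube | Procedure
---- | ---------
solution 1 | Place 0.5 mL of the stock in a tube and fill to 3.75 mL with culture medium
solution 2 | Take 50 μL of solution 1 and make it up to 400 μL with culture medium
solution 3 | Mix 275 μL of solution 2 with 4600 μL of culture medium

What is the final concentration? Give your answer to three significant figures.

Step 1: 0.5 mL brought to 3.75 mL → factor 3.75/0.5 = 7.5
Step 2: 50 μL brought to 400 μL → factor 400/50 = 8
Step 3: 275 μL + 4600 μL = 4875 μL total → factor 4875/275 = 17.727
Overall dilution factor = 7.5 × 8 × 17.727 = 1063.6
Final = 3.00 × 10^8 PFU/mL / 1063.6 = 2.82 × 10^5 PFU/mL

2.82 × 10^5 PFU/mL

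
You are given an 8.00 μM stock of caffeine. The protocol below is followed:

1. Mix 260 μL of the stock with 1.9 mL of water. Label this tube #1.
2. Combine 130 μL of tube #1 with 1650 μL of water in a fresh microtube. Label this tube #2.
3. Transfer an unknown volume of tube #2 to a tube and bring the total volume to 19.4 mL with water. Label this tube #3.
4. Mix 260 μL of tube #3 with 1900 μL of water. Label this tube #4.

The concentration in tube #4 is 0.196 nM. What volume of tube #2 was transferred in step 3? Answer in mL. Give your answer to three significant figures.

Step 1: 260 μL + 1.9 mL = 2160 μL total → factor 2160/260 = 8.3077
Step 2: 130 μL + 1650 μL = 1780 μL total → factor 1780/130 = 13.692
Step 3: v brought to 19.4 mL → factor = 19.4 mL/v
Step 4: 260 μL + 1900 μL = 2160 μL total → factor 2160/260 = 8.3077
Product of known-step factors = 945.01
Overall factor = 8.00 μM / (0.196 nM) = 40816
Step-3 factor = 40816 / 945.01 = 43.191
v = 19.4 mL / 43.191 = 0.449 mL

0.449 mL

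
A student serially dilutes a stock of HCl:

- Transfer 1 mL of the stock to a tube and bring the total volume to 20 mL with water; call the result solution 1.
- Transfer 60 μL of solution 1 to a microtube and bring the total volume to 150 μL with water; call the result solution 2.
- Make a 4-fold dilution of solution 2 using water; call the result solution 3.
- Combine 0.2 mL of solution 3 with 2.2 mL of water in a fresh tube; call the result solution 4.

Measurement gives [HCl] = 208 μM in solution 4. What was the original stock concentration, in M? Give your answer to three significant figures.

0.499 M

Step 1: 1 mL brought to 20 mL → factor 20/1 = 20
Step 2: 60 μL brought to 150 μL → factor 150/60 = 2.5
Step 3: 4-fold → factor 4
Step 4: 0.2 mL + 2.2 mL = 2.4 mL total → factor 2.4/0.2 = 12
Overall dilution factor = 20 × 2.5 × 4 × 12 = 2400
Stock = 208 μM × 2400 = 4.992 × 10^5 μM = 0.499 M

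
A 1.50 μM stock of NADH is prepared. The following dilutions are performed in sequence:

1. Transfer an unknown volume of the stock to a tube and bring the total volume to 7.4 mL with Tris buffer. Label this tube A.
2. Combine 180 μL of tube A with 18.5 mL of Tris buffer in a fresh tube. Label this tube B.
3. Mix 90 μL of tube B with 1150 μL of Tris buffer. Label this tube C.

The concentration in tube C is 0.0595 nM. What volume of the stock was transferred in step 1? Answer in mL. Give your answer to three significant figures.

Step 1: v brought to 7.4 mL → factor = 7.4 mL/v
Step 2: 180 μL + 18.5 mL = 18680 μL total → factor 18680/180 = 103.78
Step 3: 90 μL + 1150 μL = 1240 μL total → factor 1240/90 = 13.778
Product of known-step factors = 1429.8
Overall factor = 1.50 μM / (0.0595 nM) = 25210
Step-1 factor = 25210 / 1429.8 = 17.632
v = 7.4 mL / 17.632 = 0.420 mL

0.420 mL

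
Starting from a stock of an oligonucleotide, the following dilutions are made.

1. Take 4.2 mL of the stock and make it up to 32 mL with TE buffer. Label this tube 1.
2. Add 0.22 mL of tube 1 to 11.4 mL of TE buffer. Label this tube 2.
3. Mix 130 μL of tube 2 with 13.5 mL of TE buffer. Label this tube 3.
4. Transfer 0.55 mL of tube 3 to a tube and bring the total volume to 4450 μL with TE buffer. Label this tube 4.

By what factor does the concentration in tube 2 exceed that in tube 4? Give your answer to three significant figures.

Step 1: 4.2 mL brought to 32 mL → factor 32/4.2 = 7.619
Step 2: 0.22 mL + 11.4 mL = 11.62 mL total → factor 11.62/0.22 = 52.818
Step 3: 130 μL + 13.5 mL = 13630 μL total → factor 13630/130 = 104.85
Step 4: 0.55 mL brought to 4450 μL → factor 4.45/0.55 = 8.0909
Dilution factor to tube 2 = 402.42; to tube 4 = 3.4138 × 10^5
[tube 2]/[tube 4] = (factor to tube 4)/(factor to tube 2) = 3.4138 × 10^5/402.42 = 848

848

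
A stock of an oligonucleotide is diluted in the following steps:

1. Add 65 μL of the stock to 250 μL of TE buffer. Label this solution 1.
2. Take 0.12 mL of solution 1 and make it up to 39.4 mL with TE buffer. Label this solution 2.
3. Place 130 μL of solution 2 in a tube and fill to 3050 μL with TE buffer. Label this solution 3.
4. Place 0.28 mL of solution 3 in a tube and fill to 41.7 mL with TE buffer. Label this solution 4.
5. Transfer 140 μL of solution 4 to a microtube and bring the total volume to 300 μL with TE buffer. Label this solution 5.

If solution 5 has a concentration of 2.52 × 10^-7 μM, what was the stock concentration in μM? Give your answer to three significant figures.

3.00 μM

Step 1: 65 μL + 250 μL = 315 μL total → factor 315/65 = 4.8462
Step 2: 0.12 mL brought to 39.4 mL → factor 39.4/0.12 = 328.33
Step 3: 130 μL brought to 3050 μL → factor 3050/130 = 23.462
Step 4: 0.28 mL brought to 41.7 mL → factor 41.7/0.28 = 148.93
Step 5: 140 μL brought to 300 μL → factor 300/140 = 2.1429
Overall dilution factor = 4.8462 × 328.33 × 23.462 × 148.93 × 2.1429 = 1.1914 × 10^7
Stock = 2.52 × 10^-7 μM × 1.1914 × 10^7 = 3.00 μM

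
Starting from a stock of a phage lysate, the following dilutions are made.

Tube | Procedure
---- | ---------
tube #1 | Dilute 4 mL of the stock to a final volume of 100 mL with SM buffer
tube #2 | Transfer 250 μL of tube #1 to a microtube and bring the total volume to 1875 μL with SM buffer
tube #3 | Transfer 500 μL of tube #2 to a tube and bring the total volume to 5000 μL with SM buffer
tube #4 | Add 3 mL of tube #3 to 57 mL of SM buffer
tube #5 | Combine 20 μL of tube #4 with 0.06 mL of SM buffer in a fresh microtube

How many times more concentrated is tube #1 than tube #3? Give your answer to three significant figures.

75.0

Step 1: 4 mL brought to 100 mL → factor 100/4 = 25
Step 2: 250 μL brought to 1875 μL → factor 1875/250 = 7.5
Step 3: 500 μL brought to 5000 μL → factor 5000/500 = 10
Dilution factor to tube #1 = 25; to tube #3 = 1875
[tube #1]/[tube #3] = (factor to tube #3)/(factor to tube #1) = 1875/25 = 75.0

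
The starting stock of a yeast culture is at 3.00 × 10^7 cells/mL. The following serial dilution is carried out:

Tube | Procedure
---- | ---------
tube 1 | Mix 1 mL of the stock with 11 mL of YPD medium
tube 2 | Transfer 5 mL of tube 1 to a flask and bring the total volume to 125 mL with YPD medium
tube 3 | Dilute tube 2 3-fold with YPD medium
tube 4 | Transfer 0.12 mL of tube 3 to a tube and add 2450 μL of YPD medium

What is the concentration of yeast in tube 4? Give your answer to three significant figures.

Step 1: 1 mL + 11 mL = 12 mL total → factor 12/1 = 12
Step 2: 5 mL brought to 125 mL → factor 125/5 = 25
Step 3: 3-fold → factor 3
Step 4: 0.12 mL + 2450 μL = 2.57 mL total → factor 2.57/0.12 = 21.417
Overall dilution factor = 12 × 25 × 3 × 21.417 = 19275
Final = 3.00 × 10^7 cells/mL / 19275 = 1.56 × 10^3 cells/mL

1.56 × 10^3 cells/mL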